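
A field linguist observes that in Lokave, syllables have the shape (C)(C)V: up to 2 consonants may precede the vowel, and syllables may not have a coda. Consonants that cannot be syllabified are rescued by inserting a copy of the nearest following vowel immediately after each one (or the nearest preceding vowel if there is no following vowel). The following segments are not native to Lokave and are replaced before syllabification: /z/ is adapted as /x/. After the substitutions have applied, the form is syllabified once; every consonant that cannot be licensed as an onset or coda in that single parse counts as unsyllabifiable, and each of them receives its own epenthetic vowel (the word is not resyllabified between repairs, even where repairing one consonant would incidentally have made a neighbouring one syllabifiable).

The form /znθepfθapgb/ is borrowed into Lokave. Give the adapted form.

xenθepafθapagaba

Substitution: /z/ → /x/, giving /xnθepfθapgb/.
The consonants /x/, /p/, /p/, /g/, /b/ cannot be parsed into a legal (C)(C)V syllable (no codas are permitted; onsets may contain at most 2 consonants).
Epenthesis after each stranded consonant: /x/ → /xe/, /p/ → /pa/, /p/ → /pa/, /g/ → /ga/, /b/ → /ba/.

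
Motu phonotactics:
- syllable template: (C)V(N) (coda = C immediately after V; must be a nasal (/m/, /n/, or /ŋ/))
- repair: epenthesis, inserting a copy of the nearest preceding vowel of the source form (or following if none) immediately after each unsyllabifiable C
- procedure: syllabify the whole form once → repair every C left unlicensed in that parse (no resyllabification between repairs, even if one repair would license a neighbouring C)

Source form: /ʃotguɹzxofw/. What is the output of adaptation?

Under (C)V(N), the unsyllabifiable consonants are /t/, /ɹ/, /z/, /f/, /w/ (only a nasal (/m/, /n/, or /ŋ/) is licensed in coda position; onsets are limited to one consonant).
Each unlicensed consonant becomes the onset of a new syllable: /t/ → /to/, /ɹ/ → /ɹu/, /z/ → /zu/, /f/ → /fo/, /w/ → /wo/.

ʃotoguɹuzuxofowo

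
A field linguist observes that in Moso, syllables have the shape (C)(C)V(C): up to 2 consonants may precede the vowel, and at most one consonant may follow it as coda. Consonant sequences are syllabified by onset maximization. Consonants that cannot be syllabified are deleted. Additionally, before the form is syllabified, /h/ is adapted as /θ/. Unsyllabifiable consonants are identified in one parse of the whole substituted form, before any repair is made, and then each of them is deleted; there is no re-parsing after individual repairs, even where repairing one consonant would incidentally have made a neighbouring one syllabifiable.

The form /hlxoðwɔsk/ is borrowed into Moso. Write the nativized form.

Substitution: /h/ → /θ/, giving /θlxoðwɔsk/.
The consonants /θ/, /k/ cannot be parsed into a legal (C)(C)V(C) syllable (at most one coda consonant is licensed; onsets may contain at most 2 consonants).
Each unlicensed consonant is deleted: /θ/, /k/.

lxoðwɔs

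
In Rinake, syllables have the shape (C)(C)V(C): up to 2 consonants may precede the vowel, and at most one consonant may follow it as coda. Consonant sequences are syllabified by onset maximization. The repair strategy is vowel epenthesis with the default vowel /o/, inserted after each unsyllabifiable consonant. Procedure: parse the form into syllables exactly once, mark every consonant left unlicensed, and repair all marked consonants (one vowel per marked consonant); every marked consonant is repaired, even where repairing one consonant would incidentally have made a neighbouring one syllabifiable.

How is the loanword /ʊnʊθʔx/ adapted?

ʊnʊθʔoxo

Under (C)(C)V(C), the unsyllabifiable consonants are /ʔ/, /x/ (at most one coda consonant is licensed; onsets may contain at most 2 consonants).
Each unlicensed consonant becomes the onset of a new syllable: /ʔ/ → /ʔo/, /x/ → /xo/.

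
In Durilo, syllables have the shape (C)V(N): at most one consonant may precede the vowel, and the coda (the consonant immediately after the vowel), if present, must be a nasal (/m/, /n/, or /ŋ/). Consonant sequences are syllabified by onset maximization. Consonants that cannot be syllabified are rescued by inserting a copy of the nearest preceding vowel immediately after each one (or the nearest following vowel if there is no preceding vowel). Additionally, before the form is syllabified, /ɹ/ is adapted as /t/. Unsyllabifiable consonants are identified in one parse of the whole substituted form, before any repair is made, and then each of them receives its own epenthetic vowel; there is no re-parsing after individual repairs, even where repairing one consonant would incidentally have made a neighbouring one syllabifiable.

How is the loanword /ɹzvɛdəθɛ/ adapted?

tɛzɛvɛdəθɛ

Substitution: /ɹ/ → /t/, giving /tzvɛdəθɛ/.
Syllabifying with onset maximization leaves /t/, /z/ stranded (only a nasal (/m/, /n/, or /ŋ/) is licensed in coda position; onsets are limited to one consonant).
Inserting the epenthetic vowel yields /t/ → /tɛ/, /z/ → /zɛ/.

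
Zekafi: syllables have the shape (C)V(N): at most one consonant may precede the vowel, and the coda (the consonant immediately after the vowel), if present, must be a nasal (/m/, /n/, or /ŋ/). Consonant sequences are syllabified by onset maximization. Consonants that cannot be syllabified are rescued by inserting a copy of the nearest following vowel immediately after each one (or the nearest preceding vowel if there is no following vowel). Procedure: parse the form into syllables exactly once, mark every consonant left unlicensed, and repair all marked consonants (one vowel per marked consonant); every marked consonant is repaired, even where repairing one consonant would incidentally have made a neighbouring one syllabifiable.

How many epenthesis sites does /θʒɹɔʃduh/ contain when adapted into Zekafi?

The unsyllabifiable consonants are /θ/, /ʒ/, /ʃ/, /h/; each receives one epenthetic vowel.

4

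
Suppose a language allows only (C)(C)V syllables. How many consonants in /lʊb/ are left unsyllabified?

Under (C)(C)V, the unsyllabifiable consonants are /b/ (no codas are permitted; onsets may contain at most 2 consonants).

1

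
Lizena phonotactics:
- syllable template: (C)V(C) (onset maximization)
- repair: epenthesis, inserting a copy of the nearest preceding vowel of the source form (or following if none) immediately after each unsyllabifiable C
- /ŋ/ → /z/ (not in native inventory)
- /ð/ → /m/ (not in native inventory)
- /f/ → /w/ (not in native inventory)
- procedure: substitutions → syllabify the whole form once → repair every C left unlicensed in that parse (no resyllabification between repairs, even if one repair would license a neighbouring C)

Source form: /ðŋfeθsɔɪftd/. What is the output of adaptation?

Substitution: /ð/ → /m/, /ŋ/ → /z/, /f/ → /w/, giving /mzweθsɔɪwtd/.
The consonants /m/, /z/, /t/, /d/ cannot be parsed into a legal (C)V(C) syllable (at most one coda consonant is licensed; onsets are limited to one consonant).
Epenthesis after each stranded consonant: /m/ → /me/, /z/ → /ze/, /t/ → /tɪ/, /d/ → /dɪ/.

mezeweθsɔɪwtɪdɪ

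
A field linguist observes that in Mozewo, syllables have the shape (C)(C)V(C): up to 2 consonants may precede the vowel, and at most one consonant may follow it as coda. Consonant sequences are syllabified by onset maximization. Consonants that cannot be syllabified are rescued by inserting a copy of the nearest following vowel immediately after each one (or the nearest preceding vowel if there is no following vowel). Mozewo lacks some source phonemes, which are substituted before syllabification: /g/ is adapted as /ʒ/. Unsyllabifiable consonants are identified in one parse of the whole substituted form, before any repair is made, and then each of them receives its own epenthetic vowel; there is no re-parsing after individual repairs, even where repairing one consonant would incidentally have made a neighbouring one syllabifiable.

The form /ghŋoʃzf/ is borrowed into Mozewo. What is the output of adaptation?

Substitution: /g/ → /ʒ/, giving /ʒhŋoʃzf/.
The consonants /ʒ/, /z/, /f/ cannot be parsed into a legal (C)(C)V(C) syllable (at most one coda consonant is licensed; onsets may contain at most 2 consonants).
Each unlicensed consonant becomes the onset of a new syllable: /ʒ/ → /ʒo/, /z/ → /zo/, /f/ → /fo/.

ʒohŋoʃzofo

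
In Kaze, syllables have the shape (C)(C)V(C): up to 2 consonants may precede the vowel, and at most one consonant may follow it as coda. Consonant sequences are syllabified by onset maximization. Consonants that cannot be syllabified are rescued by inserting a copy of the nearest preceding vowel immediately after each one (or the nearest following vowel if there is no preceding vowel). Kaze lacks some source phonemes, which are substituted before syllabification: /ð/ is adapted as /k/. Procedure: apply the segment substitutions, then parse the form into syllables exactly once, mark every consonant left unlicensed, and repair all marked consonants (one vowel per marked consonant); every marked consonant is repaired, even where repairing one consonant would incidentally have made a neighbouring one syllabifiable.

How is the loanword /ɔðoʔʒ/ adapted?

Substitution: /ð/ → /k/, giving /ɔkoʔʒ/.
Under (C)(C)V(C), the unsyllabifiable consonants are /ʒ/ (at most one coda consonant is licensed; onsets may contain at most 2 consonants).
Inserting the epenthetic vowel yields /ʒ/ → /ʒo/.

ɔkoʔʒo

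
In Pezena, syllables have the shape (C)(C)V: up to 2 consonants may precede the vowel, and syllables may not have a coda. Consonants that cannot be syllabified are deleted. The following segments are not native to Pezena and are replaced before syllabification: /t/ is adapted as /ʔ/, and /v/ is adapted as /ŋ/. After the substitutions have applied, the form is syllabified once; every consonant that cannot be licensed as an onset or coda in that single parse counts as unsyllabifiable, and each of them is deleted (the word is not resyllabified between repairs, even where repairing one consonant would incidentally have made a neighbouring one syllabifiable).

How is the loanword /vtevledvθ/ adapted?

Substitution: /v/ → /ŋ/, /t/ → /ʔ/, giving /ŋʔeŋledŋθ/.
Under (C)(C)V, the unsyllabifiable consonants are /d/, /ŋ/, /θ/ (no codas are permitted; onsets may contain at most 2 consonants).
Deletion applies to /d/, /ŋ/, /θ/.

ŋʔeŋle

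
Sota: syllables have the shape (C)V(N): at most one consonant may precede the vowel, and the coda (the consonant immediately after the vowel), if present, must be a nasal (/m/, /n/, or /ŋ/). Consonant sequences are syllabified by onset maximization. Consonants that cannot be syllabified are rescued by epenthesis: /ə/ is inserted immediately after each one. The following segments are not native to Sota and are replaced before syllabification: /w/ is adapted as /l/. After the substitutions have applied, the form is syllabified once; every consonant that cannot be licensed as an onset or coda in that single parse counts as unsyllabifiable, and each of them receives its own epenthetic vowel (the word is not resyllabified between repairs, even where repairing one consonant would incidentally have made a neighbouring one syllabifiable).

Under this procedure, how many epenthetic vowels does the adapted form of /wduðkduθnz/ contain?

6

After substitution the input is /lduðkduθnz/.
The unsyllabifiable consonants are /l/, /ð/, /k/, /θ/, /n/, /z/; each receives one epenthetic vowel.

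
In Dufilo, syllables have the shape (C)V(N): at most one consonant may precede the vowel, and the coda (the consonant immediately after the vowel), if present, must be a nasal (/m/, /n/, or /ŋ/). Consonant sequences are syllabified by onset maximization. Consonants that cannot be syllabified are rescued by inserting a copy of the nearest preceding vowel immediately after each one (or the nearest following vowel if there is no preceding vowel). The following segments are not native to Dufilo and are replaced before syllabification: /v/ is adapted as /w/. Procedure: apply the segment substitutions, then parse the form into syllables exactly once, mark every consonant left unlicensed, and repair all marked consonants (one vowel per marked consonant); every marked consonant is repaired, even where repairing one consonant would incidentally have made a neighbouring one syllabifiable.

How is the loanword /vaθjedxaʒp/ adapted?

Substitution: /v/ → /w/, giving /waθjedxaʒp/.
Under (C)V(N), the unsyllabifiable consonants are /θ/, /d/, /ʒ/, /p/ (only a nasal (/m/, /n/, or /ŋ/) is licensed in coda position; onsets are limited to one consonant).
Epenthesis after each stranded consonant: /θ/ → /θa/, /d/ → /de/, /ʒ/ → /ʒa/, /p/ → /pa/.

waθajedexaʒapa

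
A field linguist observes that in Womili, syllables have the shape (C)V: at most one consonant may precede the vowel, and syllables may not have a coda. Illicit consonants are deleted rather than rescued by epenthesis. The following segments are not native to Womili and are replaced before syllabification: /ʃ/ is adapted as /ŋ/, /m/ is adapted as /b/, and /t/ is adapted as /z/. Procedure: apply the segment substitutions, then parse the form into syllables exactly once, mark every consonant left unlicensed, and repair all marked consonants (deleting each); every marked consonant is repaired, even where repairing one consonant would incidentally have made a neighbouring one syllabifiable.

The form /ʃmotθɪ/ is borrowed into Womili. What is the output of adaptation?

boθɪ

Substitution: /ʃ/ → /ŋ/, /m/ → /b/, /t/ → /z/, giving /ŋbozθɪ/.
Syllabifying with onset maximization leaves /ŋ/, /z/ stranded (no codas are permitted; onsets are limited to one consonant).
Deletion applies to /ŋ/, /z/.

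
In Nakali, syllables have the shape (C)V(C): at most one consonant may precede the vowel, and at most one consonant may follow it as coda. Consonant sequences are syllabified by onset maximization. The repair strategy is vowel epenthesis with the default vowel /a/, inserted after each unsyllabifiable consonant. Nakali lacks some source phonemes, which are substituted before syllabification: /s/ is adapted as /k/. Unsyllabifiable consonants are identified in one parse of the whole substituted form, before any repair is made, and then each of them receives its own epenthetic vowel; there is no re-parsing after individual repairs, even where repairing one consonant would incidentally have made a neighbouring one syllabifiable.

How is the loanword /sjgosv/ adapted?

Substitution: /s/ → /k/, giving /kjgokv/.
Syllabifying with onset maximization leaves /k/, /j/, /v/ stranded (at most one coda consonant is licensed; onsets are limited to one consonant).
Epenthesis after each stranded consonant: /k/ → /ka/, /j/ → /ja/, /v/ → /va/.

kajagokva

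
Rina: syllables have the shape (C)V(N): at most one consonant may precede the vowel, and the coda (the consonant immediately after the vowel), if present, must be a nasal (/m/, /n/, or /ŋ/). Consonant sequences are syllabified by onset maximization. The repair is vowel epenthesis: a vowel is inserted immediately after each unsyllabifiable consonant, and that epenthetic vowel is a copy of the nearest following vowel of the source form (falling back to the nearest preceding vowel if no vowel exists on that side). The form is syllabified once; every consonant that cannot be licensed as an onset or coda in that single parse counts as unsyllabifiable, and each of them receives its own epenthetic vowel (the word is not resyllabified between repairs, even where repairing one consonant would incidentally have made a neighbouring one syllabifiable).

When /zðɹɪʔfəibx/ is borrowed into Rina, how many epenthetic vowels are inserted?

The unsyllabifiable consonants are /z/, /ð/, /ʔ/, /b/, /x/; each receives one epenthetic vowel.

5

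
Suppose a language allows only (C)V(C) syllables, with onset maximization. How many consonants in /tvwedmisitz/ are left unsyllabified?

3

The consonants /t/, /v/, /z/ cannot be parsed into a legal (C)V(C) syllable (at most one coda consonant is licensed; onsets are limited to one consonant).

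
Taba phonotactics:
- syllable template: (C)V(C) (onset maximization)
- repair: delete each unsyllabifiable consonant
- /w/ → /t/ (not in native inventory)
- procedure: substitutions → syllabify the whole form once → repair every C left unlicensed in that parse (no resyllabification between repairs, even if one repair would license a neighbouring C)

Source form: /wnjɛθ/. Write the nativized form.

jɛθ

Substitution: /w/ → /t/, giving /tnjɛθ/.
Syllabifying with onset maximization leaves /t/, /n/ stranded (at most one coda consonant is licensed; onsets are limited to one consonant).
Each unlicensed consonant is deleted: /t/, /n/.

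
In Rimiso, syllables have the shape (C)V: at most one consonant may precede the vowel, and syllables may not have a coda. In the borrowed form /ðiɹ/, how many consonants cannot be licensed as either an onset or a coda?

The consonants /ɹ/ cannot be parsed into a legal (C)V syllable (no codas are permitted; onsets are limited to one consonant).

1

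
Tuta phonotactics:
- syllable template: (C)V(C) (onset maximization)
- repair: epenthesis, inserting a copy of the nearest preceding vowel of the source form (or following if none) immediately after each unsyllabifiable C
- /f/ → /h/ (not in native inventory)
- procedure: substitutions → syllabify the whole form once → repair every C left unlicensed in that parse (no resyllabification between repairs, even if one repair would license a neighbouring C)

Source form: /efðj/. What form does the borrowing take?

ehðeje

Substitution: /f/ → /h/, giving /ehðj/.
The consonants /ð/, /j/ cannot be parsed into a legal (C)V(C) syllable (at most one coda consonant is licensed; onsets are limited to one consonant).
Each unlicensed consonant becomes the onset of a new syllable: /ð/ → /ðe/, /j/ → /je/.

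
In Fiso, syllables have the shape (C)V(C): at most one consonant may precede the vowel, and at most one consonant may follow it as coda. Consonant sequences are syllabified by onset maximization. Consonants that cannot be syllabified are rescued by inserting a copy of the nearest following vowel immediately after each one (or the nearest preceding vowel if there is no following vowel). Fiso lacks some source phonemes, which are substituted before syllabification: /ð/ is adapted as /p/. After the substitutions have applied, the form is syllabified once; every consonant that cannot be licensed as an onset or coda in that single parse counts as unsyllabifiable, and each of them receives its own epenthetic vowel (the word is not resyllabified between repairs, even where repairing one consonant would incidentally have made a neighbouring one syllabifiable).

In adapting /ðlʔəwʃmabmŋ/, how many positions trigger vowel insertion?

5

After substitution the input is /plʔəwʃmabmŋ/.
The unsyllabifiable consonants are /p/, /l/, /ʃ/, /m/, /ŋ/; each receives one epenthetic vowel.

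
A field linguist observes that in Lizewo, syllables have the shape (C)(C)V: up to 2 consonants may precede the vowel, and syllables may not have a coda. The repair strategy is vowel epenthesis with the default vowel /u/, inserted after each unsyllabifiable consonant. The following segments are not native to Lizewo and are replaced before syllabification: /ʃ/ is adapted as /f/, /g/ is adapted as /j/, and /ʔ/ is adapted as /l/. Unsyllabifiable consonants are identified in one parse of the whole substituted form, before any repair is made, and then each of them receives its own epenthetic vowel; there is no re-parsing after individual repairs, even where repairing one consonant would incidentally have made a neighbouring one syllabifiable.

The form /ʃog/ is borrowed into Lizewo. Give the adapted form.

Substitution: /ʃ/ → /f/, /g/ → /j/, giving /foj/.
Under (C)(C)V, the unsyllabifiable consonants are /j/ (no codas are permitted; onsets may contain at most 2 consonants).
Inserting the epenthetic vowel yields /j/ → /ju/.

foju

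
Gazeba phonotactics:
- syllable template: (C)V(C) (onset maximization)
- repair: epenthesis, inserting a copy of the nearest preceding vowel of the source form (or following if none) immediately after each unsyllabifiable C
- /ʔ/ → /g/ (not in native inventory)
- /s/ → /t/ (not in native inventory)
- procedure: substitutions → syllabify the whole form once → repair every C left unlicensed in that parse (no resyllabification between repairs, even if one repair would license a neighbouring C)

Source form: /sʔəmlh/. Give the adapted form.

təgəmləhə

Substitution: /s/ → /t/, /ʔ/ → /g/, giving /tgəmlh/.
The consonants /t/, /l/, /h/ cannot be parsed into a legal (C)V(C) syllable (at most one coda consonant is licensed; onsets are limited to one consonant).
Epenthesis after each stranded consonant: /t/ → /tə/, /l/ → /lə/, /h/ → /hə/.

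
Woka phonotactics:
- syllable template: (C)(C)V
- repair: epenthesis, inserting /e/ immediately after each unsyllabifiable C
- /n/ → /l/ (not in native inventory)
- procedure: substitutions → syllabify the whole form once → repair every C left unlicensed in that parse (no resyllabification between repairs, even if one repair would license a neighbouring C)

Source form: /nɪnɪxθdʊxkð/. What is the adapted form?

lɪlɪxeθdʊxekeðe

Substitution: /n/ → /l/, giving /lɪlɪxθdʊxkð/.
Under (C)(C)V, the unsyllabifiable consonants are /x/, /x/, /k/, /ð/ (no codas are permitted; onsets may contain at most 2 consonants).
Epenthesis after each stranded consonant: /x/ → /xe/, /x/ → /xe/, /k/ → /ke/, /ð/ → /ðe/.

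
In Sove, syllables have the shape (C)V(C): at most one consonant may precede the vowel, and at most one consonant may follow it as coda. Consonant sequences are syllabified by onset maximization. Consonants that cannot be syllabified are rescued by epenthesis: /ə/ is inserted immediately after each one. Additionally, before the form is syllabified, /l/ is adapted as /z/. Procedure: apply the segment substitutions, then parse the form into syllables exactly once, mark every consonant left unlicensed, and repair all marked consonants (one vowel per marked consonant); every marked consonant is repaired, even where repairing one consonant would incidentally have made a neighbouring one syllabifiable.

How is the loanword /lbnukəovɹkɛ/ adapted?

zəbənukəovɹəkɛ

Substitution: /l/ → /z/, giving /zbnukəovɹkɛ/.
The consonants /z/, /b/, /ɹ/ cannot be parsed into a legal (C)V(C) syllable (at most one coda consonant is licensed; onsets are limited to one consonant).
Inserting the epenthetic vowel yields /z/ → /zə/, /b/ → /bə/, /ɹ/ → /ɹə/.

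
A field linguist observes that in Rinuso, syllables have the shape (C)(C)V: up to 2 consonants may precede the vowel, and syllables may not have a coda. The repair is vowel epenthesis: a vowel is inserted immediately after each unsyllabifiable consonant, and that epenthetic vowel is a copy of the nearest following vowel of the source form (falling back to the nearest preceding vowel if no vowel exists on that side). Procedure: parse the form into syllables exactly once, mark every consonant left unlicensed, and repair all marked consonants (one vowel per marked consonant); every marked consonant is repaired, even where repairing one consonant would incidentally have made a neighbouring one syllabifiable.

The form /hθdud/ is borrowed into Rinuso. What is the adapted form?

The consonants /h/, /d/ cannot be parsed into a legal (C)(C)V syllable (no codas are permitted; onsets may contain at most 2 consonants).
Epenthesis after each stranded consonant: /h/ → /hu/, /d/ → /du/.

huθdudu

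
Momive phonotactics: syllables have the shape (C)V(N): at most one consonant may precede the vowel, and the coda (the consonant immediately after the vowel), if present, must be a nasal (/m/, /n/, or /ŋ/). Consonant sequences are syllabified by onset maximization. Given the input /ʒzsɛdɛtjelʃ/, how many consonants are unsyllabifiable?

5

Syllabifying with onset maximization leaves /ʒ/, /z/, /t/, /l/, /ʃ/ stranded (only a nasal (/m/, /n/, or /ŋ/) is licensed in coda position; onsets are limited to one consonant).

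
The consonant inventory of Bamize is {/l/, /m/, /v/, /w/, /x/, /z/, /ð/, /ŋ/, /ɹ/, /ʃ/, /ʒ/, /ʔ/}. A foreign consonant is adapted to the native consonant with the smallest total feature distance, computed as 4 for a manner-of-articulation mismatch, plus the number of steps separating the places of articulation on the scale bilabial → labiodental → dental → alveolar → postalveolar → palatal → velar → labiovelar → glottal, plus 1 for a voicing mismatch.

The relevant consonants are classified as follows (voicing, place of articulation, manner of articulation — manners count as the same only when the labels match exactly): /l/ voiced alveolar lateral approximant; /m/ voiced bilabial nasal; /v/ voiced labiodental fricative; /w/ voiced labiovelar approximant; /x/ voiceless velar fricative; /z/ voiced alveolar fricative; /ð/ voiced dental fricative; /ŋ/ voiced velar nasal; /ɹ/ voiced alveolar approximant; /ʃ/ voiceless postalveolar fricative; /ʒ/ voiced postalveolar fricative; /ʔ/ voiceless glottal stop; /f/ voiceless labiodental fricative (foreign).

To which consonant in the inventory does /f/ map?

/v/ is closest: same manner (fricative), place distance 0 (labiodental→labiodental), voicing differs (+1); total 1. Next closest is /ð/ at distance 2.

v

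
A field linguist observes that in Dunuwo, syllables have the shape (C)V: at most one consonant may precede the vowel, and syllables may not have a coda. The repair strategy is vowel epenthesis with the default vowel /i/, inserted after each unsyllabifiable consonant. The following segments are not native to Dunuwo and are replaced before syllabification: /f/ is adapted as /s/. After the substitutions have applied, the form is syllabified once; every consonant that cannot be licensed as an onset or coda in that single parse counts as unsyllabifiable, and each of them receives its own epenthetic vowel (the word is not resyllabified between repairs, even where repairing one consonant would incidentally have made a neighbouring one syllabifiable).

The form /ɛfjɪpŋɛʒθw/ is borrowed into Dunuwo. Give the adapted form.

ɛsijɪpiŋɛʒiθiwi

Substitution: /f/ → /s/, giving /ɛsjɪpŋɛʒθw/.
Under (C)V, the unsyllabifiable consonants are /s/, /p/, /ʒ/, /θ/, /w/ (no codas are permitted; onsets are limited to one consonant).
Inserting the epenthetic vowel yields /s/ → /si/, /p/ → /pi/, /ʒ/ → /ʒi/, /θ/ → /θi/, /w/ → /wi/.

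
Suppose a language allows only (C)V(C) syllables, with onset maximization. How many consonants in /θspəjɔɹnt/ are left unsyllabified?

4

Under (C)V(C), the unsyllabifiable consonants are /θ/, /s/, /n/, /t/ (at most one coda consonant is licensed; onsets are limited to one consonant).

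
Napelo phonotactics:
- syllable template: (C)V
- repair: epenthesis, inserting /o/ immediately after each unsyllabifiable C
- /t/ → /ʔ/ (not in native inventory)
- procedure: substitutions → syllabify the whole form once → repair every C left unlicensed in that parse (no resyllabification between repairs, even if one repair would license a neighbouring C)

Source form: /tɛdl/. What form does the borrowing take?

ʔɛdolo

Substitution: /t/ → /ʔ/, giving /ʔɛdl/.
Under (C)V, the unsyllabifiable consonants are /d/, /l/ (no codas are permitted; onsets are limited to one consonant).
Epenthesis after each stranded consonant: /d/ → /do/, /l/ → /lo/.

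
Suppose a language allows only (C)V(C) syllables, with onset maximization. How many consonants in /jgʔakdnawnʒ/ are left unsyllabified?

The consonants /j/, /g/, /d/, /n/, /ʒ/ cannot be parsed into a legal (C)V(C) syllable (at most one coda consonant is licensed; onsets are limited to one consonant).

5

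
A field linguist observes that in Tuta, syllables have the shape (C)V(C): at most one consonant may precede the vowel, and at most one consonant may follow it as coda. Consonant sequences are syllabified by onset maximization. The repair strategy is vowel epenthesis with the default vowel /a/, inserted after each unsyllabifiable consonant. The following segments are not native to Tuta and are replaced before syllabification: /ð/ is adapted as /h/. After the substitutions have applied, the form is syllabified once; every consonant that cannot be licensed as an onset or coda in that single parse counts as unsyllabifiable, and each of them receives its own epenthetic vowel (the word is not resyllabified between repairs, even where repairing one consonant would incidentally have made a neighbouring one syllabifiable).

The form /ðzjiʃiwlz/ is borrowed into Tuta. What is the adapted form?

hazajiʃiwlaza

Substitution: /ð/ → /h/, giving /hzjiʃiwlz/.
Under (C)V(C), the unsyllabifiable consonants are /h/, /z/, /l/, /z/ (at most one coda consonant is licensed; onsets are limited to one consonant).
Each unlicensed consonant becomes the onset of a new syllable: /h/ → /ha/, /z/ → /za/, /l/ → /la/, /z/ → /za/.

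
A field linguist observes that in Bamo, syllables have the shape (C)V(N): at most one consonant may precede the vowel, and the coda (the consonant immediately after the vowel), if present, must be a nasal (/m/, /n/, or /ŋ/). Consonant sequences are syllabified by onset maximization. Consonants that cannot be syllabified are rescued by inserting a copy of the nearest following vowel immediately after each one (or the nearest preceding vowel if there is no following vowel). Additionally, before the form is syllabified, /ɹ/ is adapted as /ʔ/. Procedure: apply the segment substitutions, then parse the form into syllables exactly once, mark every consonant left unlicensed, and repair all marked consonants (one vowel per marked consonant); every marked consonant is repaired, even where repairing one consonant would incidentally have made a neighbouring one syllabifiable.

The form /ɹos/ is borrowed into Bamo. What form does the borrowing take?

ʔoso

Substitution: /ɹ/ → /ʔ/, giving /ʔos/.
Syllabifying with onset maximization leaves /s/ stranded (only a nasal (/m/, /n/, or /ŋ/) is licensed in coda position; onsets are limited to one consonant).
Epenthesis after each stranded consonant: /s/ → /so/.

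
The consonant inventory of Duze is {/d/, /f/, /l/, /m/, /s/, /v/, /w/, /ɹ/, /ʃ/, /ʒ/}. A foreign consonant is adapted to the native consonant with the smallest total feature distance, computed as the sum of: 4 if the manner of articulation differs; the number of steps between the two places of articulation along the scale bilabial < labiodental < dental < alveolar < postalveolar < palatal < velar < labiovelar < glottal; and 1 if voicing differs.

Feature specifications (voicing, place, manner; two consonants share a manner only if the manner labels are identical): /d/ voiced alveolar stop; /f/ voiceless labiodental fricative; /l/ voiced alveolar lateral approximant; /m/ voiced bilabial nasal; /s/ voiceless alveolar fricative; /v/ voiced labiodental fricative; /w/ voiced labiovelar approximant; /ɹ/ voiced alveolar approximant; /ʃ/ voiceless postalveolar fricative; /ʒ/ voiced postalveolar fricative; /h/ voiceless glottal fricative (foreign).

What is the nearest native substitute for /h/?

/ʃ/ is closest: same manner (fricative), place distance 4 (glottal→postalveolar), same voicing; total 4. Next closest is /s/ at distance 5.

ʃ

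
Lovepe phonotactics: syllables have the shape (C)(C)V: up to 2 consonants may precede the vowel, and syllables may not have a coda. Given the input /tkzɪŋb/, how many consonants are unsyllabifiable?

Syllabifying with onset maximization leaves /t/, /ŋ/, /b/ stranded (no codas are permitted; onsets may contain at most 2 consonants).

3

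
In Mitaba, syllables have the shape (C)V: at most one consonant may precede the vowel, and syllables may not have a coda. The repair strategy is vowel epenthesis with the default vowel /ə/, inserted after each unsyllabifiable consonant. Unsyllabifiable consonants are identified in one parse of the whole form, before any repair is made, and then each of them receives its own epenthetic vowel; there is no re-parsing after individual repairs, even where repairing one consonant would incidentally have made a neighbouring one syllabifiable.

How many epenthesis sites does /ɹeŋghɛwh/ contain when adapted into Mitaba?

The unsyllabifiable consonants are /ŋ/, /g/, /w/, /h/; each receives one epenthetic vowel.

4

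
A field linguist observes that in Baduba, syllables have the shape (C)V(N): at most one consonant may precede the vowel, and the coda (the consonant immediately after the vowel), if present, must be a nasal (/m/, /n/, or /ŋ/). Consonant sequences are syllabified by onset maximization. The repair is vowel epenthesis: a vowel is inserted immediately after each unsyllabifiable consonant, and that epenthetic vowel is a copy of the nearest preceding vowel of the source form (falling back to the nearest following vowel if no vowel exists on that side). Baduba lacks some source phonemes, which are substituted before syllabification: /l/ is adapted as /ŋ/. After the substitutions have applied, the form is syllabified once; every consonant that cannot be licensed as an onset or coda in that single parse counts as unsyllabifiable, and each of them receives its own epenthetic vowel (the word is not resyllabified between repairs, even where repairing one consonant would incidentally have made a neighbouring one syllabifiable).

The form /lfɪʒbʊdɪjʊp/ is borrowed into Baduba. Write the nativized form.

Substitution: /l/ → /ŋ/, giving /ŋfɪʒbʊdɪjʊp/.
Syllabifying with onset maximization leaves /ŋ/, /ʒ/, /p/ stranded (only a nasal (/m/, /n/, or /ŋ/) is licensed in coda position; onsets are limited to one consonant).
Each unlicensed consonant becomes the onset of a new syllable: /ŋ/ → /ŋɪ/, /ʒ/ → /ʒɪ/, /p/ → /pʊ/.

ŋɪfɪʒɪbʊdɪjʊpʊ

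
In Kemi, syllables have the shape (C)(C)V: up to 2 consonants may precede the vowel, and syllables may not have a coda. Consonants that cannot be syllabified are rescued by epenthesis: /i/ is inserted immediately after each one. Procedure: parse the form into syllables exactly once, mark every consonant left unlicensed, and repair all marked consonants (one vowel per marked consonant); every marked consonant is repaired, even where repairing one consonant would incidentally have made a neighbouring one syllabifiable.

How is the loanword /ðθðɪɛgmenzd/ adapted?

Under (C)(C)V, the unsyllabifiable consonants are /ð/, /n/, /z/, /d/ (no codas are permitted; onsets may contain at most 2 consonants).
Epenthesis after each stranded consonant: /ð/ → /ði/, /n/ → /ni/, /z/ → /zi/, /d/ → /di/.

ðiθðɪɛgmenizidi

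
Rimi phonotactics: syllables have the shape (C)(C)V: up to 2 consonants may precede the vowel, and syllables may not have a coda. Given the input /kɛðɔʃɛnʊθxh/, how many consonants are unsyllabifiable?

The consonants /θ/, /x/, /h/ cannot be parsed into a legal (C)(C)V syllable (no codas are permitted; onsets may contain at most 2 consonants).

3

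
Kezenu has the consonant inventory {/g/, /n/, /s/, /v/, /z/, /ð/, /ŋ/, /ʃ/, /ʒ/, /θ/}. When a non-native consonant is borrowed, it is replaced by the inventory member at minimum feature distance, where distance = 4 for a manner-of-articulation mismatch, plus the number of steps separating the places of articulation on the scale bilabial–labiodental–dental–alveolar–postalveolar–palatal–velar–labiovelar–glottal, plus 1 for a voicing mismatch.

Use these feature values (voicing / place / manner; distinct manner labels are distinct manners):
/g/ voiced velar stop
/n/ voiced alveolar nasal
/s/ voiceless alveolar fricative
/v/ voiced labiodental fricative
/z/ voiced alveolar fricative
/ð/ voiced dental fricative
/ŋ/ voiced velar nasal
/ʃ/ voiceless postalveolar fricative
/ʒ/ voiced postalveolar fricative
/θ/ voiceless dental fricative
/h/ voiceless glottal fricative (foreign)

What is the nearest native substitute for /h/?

/ʃ/ is closest: same manner (fricative), place distance 4 (glottal→postalveolar), same voicing; total 4. Next closest is /s/ at distance 5.

ʃ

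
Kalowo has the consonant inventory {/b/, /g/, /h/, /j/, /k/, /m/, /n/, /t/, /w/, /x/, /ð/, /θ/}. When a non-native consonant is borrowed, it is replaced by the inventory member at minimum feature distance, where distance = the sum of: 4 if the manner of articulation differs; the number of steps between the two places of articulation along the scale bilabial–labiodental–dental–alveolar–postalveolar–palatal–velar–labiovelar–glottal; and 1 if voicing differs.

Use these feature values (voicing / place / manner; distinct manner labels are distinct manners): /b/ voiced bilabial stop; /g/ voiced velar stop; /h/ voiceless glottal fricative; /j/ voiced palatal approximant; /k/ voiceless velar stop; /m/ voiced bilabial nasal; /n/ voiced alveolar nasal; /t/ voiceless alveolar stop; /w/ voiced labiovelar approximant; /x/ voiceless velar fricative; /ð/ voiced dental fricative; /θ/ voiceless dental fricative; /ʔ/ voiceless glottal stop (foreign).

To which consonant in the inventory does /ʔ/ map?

/k/ is closest: same manner (stop), place distance 2 (glottal→velar), same voicing; total 2. Next closest is /g/ at distance 3.

k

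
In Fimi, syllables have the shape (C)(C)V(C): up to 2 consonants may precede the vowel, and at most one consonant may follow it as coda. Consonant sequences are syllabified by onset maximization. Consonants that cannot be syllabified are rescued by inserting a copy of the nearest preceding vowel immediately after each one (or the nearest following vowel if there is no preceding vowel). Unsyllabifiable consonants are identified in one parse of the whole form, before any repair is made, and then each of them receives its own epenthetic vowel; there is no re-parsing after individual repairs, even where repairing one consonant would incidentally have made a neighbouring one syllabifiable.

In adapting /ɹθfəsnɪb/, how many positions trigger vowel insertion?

The unsyllabifiable consonants are /ɹ/; each receives one epenthetic vowel.

1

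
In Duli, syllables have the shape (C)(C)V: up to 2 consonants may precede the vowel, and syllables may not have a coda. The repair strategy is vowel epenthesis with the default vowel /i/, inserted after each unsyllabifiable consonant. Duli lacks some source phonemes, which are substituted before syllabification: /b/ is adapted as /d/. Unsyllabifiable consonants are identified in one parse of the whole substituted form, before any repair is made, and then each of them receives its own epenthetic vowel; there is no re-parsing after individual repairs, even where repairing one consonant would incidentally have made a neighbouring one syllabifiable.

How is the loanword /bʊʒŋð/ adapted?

dʊʒiŋiði

Substitution: /b/ → /d/, giving /dʊʒŋð/.
Syllabifying with onset maximization leaves /ʒ/, /ŋ/, /ð/ stranded (no codas are permitted; onsets may contain at most 2 consonants).
Epenthesis after each stranded consonant: /ʒ/ → /ʒi/, /ŋ/ → /ŋi/, /ð/ → /ði/.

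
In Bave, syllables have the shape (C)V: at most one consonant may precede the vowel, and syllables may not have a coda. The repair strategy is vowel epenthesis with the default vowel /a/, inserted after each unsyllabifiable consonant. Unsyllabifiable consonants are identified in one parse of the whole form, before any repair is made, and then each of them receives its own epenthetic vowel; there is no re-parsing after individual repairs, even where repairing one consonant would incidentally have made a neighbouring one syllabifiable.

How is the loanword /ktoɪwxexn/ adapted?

katoɪwaxexana

Under (C)V, the unsyllabifiable consonants are /k/, /w/, /x/, /n/ (no codas are permitted; onsets are limited to one consonant).
Each unlicensed consonant becomes the onset of a new syllable: /k/ → /ka/, /w/ → /wa/, /x/ → /xa/, /n/ → /na/.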